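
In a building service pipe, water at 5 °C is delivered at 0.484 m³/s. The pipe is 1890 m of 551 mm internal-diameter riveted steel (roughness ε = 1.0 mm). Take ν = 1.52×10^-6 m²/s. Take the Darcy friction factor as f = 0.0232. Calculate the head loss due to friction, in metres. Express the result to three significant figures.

V = 4Q/(πD²) = 4·0.484/(π·0.551²) = 2.030 m/s
h_f = f(L/D)V²/(2g) = 0.02320·(1890/0.551)·2.030²/(2·9.81) = 16.71 m

h_f ≈ 16.7 m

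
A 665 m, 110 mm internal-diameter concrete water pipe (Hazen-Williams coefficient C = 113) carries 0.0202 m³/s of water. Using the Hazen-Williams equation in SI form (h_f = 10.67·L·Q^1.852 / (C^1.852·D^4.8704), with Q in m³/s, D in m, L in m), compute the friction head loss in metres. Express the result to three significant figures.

h_f ≈ 37.9 m

h_f = 10.67·665·0.0202^1.852 / (113^1.852·0.110^4.8704) = 37.93 m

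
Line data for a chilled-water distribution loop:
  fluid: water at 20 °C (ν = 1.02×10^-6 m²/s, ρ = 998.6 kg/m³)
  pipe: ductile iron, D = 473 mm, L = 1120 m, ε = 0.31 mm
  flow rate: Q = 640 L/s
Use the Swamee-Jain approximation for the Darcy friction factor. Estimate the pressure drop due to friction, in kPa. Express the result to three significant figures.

Δp ≈ 284 kPa

V = 4Q/(πD²) = 4·0.640/(π·0.473²) = 3.642 m/s
Re = VD/ν = 3.642·0.473/1.02×10^-6 = 1.69×10^6 → turbulent
ε/D = 0.31/473 = 6.55×10^-4
Swamee-Jain: f = 0.01808
h_f = f(L/D)V²/(2g) = 0.01808·(1120/0.473)·3.642²/(2·9.81) = 28.95 m
Δp = ρg·h_f = 998.6·9.81·28.95 = 283.6 kPa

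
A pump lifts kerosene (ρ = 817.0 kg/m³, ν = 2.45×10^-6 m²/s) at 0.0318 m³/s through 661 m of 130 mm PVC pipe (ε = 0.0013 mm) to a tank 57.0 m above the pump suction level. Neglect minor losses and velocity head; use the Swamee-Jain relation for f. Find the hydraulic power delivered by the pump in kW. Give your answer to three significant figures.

V = 4Q/(πD²) = 2.396 m/s; Re = 1.27×10^5; ε/D = 1.00×10^-5; f = 0.01707
h_f = f(L/D)V²/2g = 25.39 m
Total head H = z + h_f = 57.0 + 25.39 = 82.39 m
P_hyd = ρgQH = 817.0·9.81·0.0318·82.39 = 21.00 kW

P_hyd ≈ 21.0 kW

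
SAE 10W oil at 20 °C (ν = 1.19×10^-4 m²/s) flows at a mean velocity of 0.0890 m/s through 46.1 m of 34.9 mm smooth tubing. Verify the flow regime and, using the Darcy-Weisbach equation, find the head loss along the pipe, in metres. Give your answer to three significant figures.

Re = VD/ν = 0.0890·0.03490/1.19×10^-4 = 26.1 → laminar (Re < 2300)
f = 64/Re = 2.452
h_f = f(L/D)V²/(2g) = 2.452·(46.1/0.03490)·0.0890²/(2·9.81) = 1.308 m

h_f ≈ 1.31 m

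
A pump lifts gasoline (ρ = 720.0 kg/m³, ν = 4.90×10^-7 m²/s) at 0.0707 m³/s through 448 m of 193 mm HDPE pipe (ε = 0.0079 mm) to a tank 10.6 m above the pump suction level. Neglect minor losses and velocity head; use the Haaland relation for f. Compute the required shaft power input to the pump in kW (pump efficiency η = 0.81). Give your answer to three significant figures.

V = 4Q/(πD²) = 2.417 m/s; Re = 9.52×10^5; ε/D = 4.09×10^-5; f = 0.01243
h_f = f(L/D)V²/2g = 8.589 m
Total head H = z + h_f = 10.6 + 8.589 = 19.19 m
P_hyd = ρgQH = 720.0·9.81·0.0707·19.19 = 9.582 kW
P_shaft = P_hyd/η = 9.582/0.81 = 11.83 kW

P_shaft ≈ 11.8 kW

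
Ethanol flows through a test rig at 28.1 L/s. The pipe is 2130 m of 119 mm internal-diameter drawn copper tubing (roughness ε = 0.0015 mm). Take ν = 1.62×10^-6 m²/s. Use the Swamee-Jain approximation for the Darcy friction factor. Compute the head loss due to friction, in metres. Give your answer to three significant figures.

h_f ≈ 92.4 m

V = 4Q/(πD²) = 4·0.0281/(π·0.119²) = 2.527 m/s
Re = VD/ν = 2.527·0.119/1.62×10^-6 = 1.86×10^5 → turbulent
ε/D = 0.0015/119 = 1.26×10^-5
Swamee-Jain: f = 0.01587
h_f = f(L/D)V²/(2g) = 0.01587·(2130/0.119)·2.527²/(2·9.81) = 92.43 m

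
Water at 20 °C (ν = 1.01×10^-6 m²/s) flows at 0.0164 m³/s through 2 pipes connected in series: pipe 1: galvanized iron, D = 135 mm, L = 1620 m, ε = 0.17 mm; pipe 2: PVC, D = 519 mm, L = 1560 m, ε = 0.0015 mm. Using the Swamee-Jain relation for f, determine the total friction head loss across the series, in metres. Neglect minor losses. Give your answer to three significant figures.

H ≈ 18.1 m

Pipe 1: V = 1.146 m/s, Re = 1.53×10^5, ε/D = 0.00126, f = 0.02250, h_1 = f(L/D)V²/2g = 18.06 m
Pipe 2: V = 0.07752 m/s, Re = 3.98×10^4, ε/D = 2.89×10^-6, f = 0.02188, h_2 = f(L/D)V²/2g = 0.02014 m
Series → Q common, losses add: H = Σh = 18.08 m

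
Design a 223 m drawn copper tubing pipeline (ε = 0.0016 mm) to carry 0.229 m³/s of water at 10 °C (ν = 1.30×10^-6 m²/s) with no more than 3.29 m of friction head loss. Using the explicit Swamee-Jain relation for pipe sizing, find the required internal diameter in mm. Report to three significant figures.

Swamee-Jain (Type III): D = 0.66·[ε^1.25·(LQ²/(gh_f))^4.75 + ν·Q^9.4·(L/(gh_f))^5.2]^0.04
LQ²/(gh_f) = 0.3623; L/(gh_f) = 6.909
Term 1 = ε^1.25·(…)^4.75 = 4.58×10^-10; Term 2 = ν·Q^9.4·(…)^5.2 = 2.89×10^-8
D = 0.66·(4.58×10^-10 + 2.89×10^-8)^0.04 = 0.3298 m = 330 mm
Check: V = 2.68 m/s, Re = 6.80×10^5, f = 0.01249, h_f = 3.09 m ≈ 3.29 m ✓

D ≈ 330 mm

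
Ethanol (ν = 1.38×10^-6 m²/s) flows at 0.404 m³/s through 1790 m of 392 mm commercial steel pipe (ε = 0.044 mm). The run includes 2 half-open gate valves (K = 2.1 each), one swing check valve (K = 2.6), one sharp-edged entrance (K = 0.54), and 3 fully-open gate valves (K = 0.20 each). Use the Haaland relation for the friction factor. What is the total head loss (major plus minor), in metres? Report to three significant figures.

V = 4Q/(πD²) = 3.347 m/s; V²/2g = 0.5711 m
Re = 9.51×10^5, ε/D = 1.12×10^-4 → f = 0.01356 (Haaland)
Major: h_f = f(L/D)·V²/2g = 0.01356·4566·0.5711 = 35.35 m
Minor: ΣK = 7.94; h_m = ΣK·V²/2g = 4.535 m
Total H_L = 35.35 + 4.535 = 39.89 m

H_L ≈ 39.9 m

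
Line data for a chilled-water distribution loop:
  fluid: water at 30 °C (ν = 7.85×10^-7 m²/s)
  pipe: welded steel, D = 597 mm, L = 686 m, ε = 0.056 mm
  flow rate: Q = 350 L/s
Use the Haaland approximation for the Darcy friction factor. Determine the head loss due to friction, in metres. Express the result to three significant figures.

h_f ≈ 1.22 m

V = 4Q/(πD²) = 4·0.350/(π·0.597²) = 1.250 m/s
Re = VD/ν = 1.250·0.597/7.85×10^-7 = 9.51×10^5 → turbulent
ε/D = 0.056/597 = 9.38×10^-5
Haaland: f = 0.01329
h_f = f(L/D)V²/(2g) = 0.01329·(686/0.597)·1.250²/(2·9.81) = 1.217 m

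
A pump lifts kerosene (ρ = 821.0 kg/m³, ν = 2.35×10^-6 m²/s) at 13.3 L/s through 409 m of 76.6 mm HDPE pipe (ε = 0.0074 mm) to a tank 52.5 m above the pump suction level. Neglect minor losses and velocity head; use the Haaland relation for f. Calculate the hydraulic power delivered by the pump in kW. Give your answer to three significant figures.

P_hyd ≈ 10.1 kW

V = 4Q/(πD²) = 2.886 m/s; Re = 9.41×10^4; ε/D = 9.66×10^-5; f = 0.01846
h_f = f(L/D)V²/2g = 41.85 m
Total head H = z + h_f = 52.5 + 41.85 = 94.35 m
P_hyd = ρgQH = 821.0·9.81·0.0133·94.35 = 10.11 kW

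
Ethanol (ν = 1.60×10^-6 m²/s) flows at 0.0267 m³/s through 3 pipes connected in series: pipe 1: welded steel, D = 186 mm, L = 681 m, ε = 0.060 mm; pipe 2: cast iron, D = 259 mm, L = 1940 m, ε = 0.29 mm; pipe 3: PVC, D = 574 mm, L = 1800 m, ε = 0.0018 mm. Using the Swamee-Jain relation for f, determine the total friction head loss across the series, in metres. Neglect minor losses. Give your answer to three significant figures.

H ≈ 5.78 m

Pipe 1: V = 0.9826 m/s, Re = 1.14×10^5, ε/D = 3.23×10^-4, f = 0.01923, h_1 = f(L/D)V²/2g = 3.466 m
Pipe 2: V = 0.5068 m/s, Re = 8.20×10^4, ε/D = 0.00112, f = 0.02318, h_2 = f(L/D)V²/2g = 2.272 m
Pipe 3: V = 0.1032 m/s, Re = 3.70×10^4, ε/D = 3.14×10^-6, f = 0.02225, h_3 = f(L/D)V²/2g = 0.03786 m
Series → Q common, losses add: H = Σh = 5.776 m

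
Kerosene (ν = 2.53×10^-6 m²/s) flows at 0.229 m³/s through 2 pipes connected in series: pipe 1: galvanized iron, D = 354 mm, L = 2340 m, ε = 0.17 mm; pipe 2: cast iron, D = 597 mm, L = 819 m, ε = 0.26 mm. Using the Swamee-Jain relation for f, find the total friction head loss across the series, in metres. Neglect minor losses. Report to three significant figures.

Pipe 1: V = 2.327 m/s, Re = 3.26×10^5, ε/D = 4.80×10^-4, f = 0.01811, h_1 = f(L/D)V²/2g = 33.03 m
Pipe 2: V = 0.8181 m/s, Re = 1.93×10^5, ε/D = 4.36×10^-4, f = 0.01865, h_2 = f(L/D)V²/2g = 0.8727 m
Series → Q common, losses add: H = Σh = 33.90 m

H ≈ 33.9 m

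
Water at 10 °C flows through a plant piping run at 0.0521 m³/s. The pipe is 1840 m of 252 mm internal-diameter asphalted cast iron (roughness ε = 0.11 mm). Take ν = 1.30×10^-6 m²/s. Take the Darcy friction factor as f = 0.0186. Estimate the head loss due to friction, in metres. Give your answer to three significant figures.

h_f ≈ 7.55 m

V = 4Q/(πD²) = 4·0.0521/(π·0.252²) = 1.045 m/s
h_f = f(L/D)V²/(2g) = 0.01860·(1840/0.252)·1.045²/(2·9.81) = 7.553 m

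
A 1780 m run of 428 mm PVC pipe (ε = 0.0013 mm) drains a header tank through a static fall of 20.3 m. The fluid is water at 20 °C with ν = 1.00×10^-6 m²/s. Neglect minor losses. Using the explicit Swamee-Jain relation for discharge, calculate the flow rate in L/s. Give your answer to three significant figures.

Swamee-Jain (Type II): Q = -0.965·√(gD⁵h_f/L)·ln[ε/(3.7D) + √(3.17ν²L/(gD³h_f))]
√(gD⁵h_f/L) = √(9.81·0.428⁵·20.3/1780) = 0.04009
ε/(3.7D) = 8.21×10^-7; √(3.17ν²L/(gD³h_f)) = 1.90×10^-5
Q = -0.965·0.04009·ln(1.983×10^-5) = 0.4189 m³/s
Check: V = 2.91 m/s, Re = 1.25×10^6, f = 0.01128, h_f = 20.3 m ≈ 20.3 m ✓

Q ≈ 419 L/s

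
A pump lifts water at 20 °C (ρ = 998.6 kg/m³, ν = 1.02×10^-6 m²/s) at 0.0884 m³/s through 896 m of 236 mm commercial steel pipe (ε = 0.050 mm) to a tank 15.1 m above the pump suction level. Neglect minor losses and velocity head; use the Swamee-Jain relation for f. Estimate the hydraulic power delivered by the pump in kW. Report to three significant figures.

P_hyd ≈ 23.8 kW

V = 4Q/(πD²) = 2.021 m/s; Re = 4.68×10^5; ε/D = 2.12×10^-4; f = 0.01571
h_f = f(L/D)V²/2g = 12.42 m
Total head H = z + h_f = 15.1 + 12.42 = 27.52 m
P_hyd = ρgQH = 998.6·9.81·0.0884·27.52 = 23.83 kW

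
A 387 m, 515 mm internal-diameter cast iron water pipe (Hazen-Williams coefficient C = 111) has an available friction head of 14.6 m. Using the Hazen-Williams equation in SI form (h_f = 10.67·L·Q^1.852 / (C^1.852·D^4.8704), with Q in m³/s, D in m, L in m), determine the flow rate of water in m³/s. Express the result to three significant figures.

Q ≈ 0.920 m³/s

Rearranging: Q = [h_f·C^1.852·D^4.8704 / (10.67·L)]^(1/1.852)
Q = [14.6·111^1.852·0.515^4.8704 / (10.67·387)]^0.540 = 0.9198 m³/s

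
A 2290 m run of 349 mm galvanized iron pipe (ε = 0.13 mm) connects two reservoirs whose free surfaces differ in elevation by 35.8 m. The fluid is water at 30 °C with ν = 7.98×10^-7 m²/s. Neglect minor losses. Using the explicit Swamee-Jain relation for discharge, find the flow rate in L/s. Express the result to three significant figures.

Q ≈ 246 L/s

Swamee-Jain (Type II): Q = -0.965·√(gD⁵h_f/L)·ln[ε/(3.7D) + √(3.17ν²L/(gD³h_f))]
√(gD⁵h_f/L) = √(9.81·0.349⁵·35.8/2290) = 0.02818
ε/(3.7D) = 1.01×10^-4; √(3.17ν²L/(gD³h_f)) = 1.76×10^-5
Q = -0.965·0.02818·ln(1.183×10^-4) = 0.2459 m³/s
Check: V = 2.57 m/s, Re = 1.12×10^6, f = 0.01630, h_f = 36.0 m ≈ 35.8 m ✓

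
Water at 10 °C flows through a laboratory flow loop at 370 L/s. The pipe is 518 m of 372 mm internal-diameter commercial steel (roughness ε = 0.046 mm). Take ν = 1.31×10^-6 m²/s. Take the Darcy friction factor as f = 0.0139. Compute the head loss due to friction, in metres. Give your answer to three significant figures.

h_f ≈ 11.4 m

V = 4Q/(πD²) = 4·0.370/(π·0.372²) = 3.404 m/s
h_f = f(L/D)V²/(2g) = 0.01390·(518/0.372)·3.404²/(2·9.81) = 11.43 m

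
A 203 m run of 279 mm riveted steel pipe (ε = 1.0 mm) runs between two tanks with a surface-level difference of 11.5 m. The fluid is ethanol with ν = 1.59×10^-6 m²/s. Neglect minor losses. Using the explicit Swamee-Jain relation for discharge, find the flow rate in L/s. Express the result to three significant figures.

Swamee-Jain (Type II): Q = -0.965·√(gD⁵h_f/L)·ln[ε/(3.7D) + √(3.17ν²L/(gD³h_f))]
√(gD⁵h_f/L) = √(9.81·0.279⁵·11.5/203) = 0.03065
ε/(3.7D) = 9.69×10^-4; √(3.17ν²L/(gD³h_f)) = 2.58×10^-5
Q = -0.965·0.03065·ln(9.945×10^-4) = 0.2045 m³/s
Check: V = 3.34 m/s, Re = 5.87×10^5, f = 0.02782, h_f = 11.5 m ≈ 11.5 m ✓

Q ≈ 204 L/s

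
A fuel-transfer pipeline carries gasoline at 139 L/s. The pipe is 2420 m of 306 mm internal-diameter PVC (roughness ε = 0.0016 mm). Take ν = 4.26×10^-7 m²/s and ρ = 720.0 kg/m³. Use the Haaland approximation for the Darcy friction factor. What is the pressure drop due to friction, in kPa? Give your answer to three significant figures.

Δp ≈ 113 kPa

V = 4Q/(πD²) = 4·0.139/(π·0.306²) = 1.890 m/s
Re = VD/ν = 1.890·0.306/4.26×10^-7 = 1.36×10^6 → turbulent
ε/D = 0.0016/306 = 5.23×10^-6
Haaland: f = 0.01112
h_f = f(L/D)V²/(2g) = 0.01112·(2420/0.306)·1.890²/(2·9.81) = 16.02 m
Δp = ρg·h_f = 720.0·9.81·16.02 = 113.1 kPa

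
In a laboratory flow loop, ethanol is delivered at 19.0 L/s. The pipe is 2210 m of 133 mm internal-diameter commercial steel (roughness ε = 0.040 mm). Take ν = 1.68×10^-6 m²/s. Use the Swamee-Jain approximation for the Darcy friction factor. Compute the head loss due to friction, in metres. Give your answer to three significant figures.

h_f ≈ 30.5 m

V = 4Q/(πD²) = 4·0.0190/(π·0.133²) = 1.368 m/s
Re = VD/ν = 1.368·0.133/1.68×10^-6 = 1.08×10^5 → turbulent
ε/D = 0.040/133 = 3.01×10^-4
Swamee-Jain: f = 0.01927
h_f = f(L/D)V²/(2g) = 0.01927·(2210/0.133)·1.368²/(2·9.81) = 30.53 m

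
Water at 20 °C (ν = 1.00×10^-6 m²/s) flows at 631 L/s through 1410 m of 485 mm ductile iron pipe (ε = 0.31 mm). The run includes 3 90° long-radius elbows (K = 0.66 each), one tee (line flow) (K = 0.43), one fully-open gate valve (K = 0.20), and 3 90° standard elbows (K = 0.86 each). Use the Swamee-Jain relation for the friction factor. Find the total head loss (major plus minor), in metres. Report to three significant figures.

H_L ≈ 34.2 m

V = 4Q/(πD²) = 3.416 m/s; V²/2g = 0.5946 m
Re = 1.66×10^6, ε/D = 6.39×10^-4 → f = 0.01799 (Swamee-Jain)
Major: h_f = f(L/D)·V²/2g = 0.01799·2907·0.5946 = 31.10 m
Minor: ΣK = 5.19; h_m = ΣK·V²/2g = 3.086 m
Total H_L = 31.10 + 3.086 = 34.19 m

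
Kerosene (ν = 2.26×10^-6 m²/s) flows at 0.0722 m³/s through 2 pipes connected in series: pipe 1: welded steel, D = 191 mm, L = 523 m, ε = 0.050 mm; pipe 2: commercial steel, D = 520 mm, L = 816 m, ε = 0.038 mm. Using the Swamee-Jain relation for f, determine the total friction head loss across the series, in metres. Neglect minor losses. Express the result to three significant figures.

H ≈ 15.6 m

Pipe 1: V = 2.520 m/s, Re = 2.13×10^5, ε/D = 2.62×10^-4, f = 0.01742, h_1 = f(L/D)V²/2g = 15.43 m
Pipe 2: V = 0.3400 m/s, Re = 7.82×10^4, ε/D = 7.31×10^-5, f = 0.01920, h_2 = f(L/D)V²/2g = 0.1775 m
Series → Q common, losses add: H = Σh = 15.61 m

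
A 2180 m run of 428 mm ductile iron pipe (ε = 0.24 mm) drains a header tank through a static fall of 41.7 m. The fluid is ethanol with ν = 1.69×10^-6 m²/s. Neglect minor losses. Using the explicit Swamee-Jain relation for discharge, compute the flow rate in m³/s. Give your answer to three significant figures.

Swamee-Jain (Type II): Q = -0.965·√(gD⁵h_f/L)·ln[ε/(3.7D) + √(3.17ν²L/(gD³h_f))]
√(gD⁵h_f/L) = √(9.81·0.428⁵·41.7/2180) = 0.05191
ε/(3.7D) = 1.52×10^-4; √(3.17ν²L/(gD³h_f)) = 2.48×10^-5
Q = -0.965·0.05191·ln(1.764×10^-4) = 0.4330 m³/s
Check: V = 3.01 m/s, Re = 7.62×10^5, f = 0.01784, h_f = 42.0 m ≈ 41.7 m ✓

Q ≈ 0.433 m³/s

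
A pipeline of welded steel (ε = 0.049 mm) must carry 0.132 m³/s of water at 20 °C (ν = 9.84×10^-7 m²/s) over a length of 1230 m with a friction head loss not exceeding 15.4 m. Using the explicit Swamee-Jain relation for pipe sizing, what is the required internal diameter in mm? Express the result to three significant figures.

D ≈ 284 mm

Swamee-Jain (Type III): D = 0.66·[ε^1.25·(LQ²/(gh_f))^4.75 + ν·Q^9.4·(L/(gh_f))^5.2]^0.04
LQ²/(gh_f) = 0.1419; L/(gh_f) = 8.142
Term 1 = ε^1.25·(…)^4.75 = 3.84×10^-10; Term 2 = ν·Q^9.4·(…)^5.2 = 2.90×10^-10
D = 0.66·(3.84×10^-10 + 2.90×10^-10)^0.04 = 0.2836 m = 284 mm
Check: V = 2.09 m/s, Re = 6.02×10^5, f = 0.01500, h_f = 14.5 m ≈ 15.4 m ✓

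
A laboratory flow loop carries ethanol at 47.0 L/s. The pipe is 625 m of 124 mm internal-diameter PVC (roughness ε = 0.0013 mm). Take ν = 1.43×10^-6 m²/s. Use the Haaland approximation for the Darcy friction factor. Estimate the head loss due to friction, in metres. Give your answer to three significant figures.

h_f ≈ 55.0 m

V = 4Q/(πD²) = 4·0.0470/(π·0.124²) = 3.892 m/s
Re = VD/ν = 3.892·0.124/1.43×10^-6 = 3.37×10^5 → turbulent
ε/D = 0.0013/124 = 1.05×10^-5
Haaland: f = 0.01412
h_f = f(L/D)V²/(2g) = 0.01412·(625/0.124)·3.892²/(2·9.81) = 54.95 m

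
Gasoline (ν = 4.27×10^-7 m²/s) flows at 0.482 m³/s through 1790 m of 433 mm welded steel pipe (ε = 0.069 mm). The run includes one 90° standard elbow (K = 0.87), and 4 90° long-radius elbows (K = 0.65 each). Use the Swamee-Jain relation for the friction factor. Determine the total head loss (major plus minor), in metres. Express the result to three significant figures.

H_L ≈ 32.5 m

V = 4Q/(πD²) = 3.273 m/s; V²/2g = 0.5461 m
Re = 3.32×10^6, ε/D = 1.59×10^-4 → f = 0.01356 (Swamee-Jain)
Major: h_f = f(L/D)·V²/2g = 0.01356·4134·0.5461 = 30.61 m
Minor: ΣK = 3.47; h_m = ΣK·V²/2g = 1.895 m
Total H_L = 30.61 + 1.895 = 32.51 m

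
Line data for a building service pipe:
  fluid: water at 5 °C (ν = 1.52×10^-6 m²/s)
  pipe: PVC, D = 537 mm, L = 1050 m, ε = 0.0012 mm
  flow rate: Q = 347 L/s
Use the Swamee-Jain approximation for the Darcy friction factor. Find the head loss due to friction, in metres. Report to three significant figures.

V = 4Q/(πD²) = 4·0.347/(π·0.537²) = 1.532 m/s
Re = VD/ν = 1.532·0.537/1.52×10^-6 = 5.41×10^5 → turbulent
ε/D = 0.0012/537 = 2.23×10^-6
Swamee-Jain: f = 0.01294
h_f = f(L/D)V²/(2g) = 0.01294·(1050/0.537)·1.532²/(2·9.81) = 3.028 m

h_f ≈ 3.03 m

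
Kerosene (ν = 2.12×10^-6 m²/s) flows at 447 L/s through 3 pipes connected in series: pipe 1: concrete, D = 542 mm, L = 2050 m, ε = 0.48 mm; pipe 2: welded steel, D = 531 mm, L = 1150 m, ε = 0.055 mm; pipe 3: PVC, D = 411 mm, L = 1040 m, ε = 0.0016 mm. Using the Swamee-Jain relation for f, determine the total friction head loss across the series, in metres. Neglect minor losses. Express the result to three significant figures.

H ≈ 39.3 m

Pipe 1: V = 1.937 m/s, Re = 4.95×10^5, ε/D = 8.86×10^-4, f = 0.01985, h_1 = f(L/D)V²/2g = 14.36 m
Pipe 2: V = 2.018 m/s, Re = 5.06×10^5, ε/D = 1.04×10^-4, f = 0.01449, h_2 = f(L/D)V²/2g = 6.517 m
Pipe 3: V = 3.369 m/s, Re = 6.53×10^5, ε/D = 3.89×10^-6, f = 0.01256, h_3 = f(L/D)V²/2g = 18.39 m
Series → Q common, losses add: H = Σh = 39.27 m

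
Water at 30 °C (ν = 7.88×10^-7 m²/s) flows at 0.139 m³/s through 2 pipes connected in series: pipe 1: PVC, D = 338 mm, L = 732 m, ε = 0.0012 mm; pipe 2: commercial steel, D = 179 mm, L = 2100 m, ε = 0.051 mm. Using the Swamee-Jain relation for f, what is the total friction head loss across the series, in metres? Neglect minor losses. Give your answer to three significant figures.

H ≈ 286 m

Pipe 1: V = 1.549 m/s, Re = 6.64×10^5, ε/D = 3.55×10^-6, f = 0.01252, h_1 = f(L/D)V²/2g = 3.316 m
Pipe 2: V = 5.524 m/s, Re = 1.25×10^6, ε/D = 2.85×10^-4, f = 0.01547, h_2 = f(L/D)V²/2g = 282.3 m
Series → Q common, losses add: H = Σh = 285.6 m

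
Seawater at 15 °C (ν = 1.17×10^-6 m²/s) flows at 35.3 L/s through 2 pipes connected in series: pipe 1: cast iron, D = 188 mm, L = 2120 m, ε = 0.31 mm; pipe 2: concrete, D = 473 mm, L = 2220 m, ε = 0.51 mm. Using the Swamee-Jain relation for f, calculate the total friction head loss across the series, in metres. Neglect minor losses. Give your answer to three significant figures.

Pipe 1: V = 1.272 m/s, Re = 2.04×10^5, ε/D = 0.00165, f = 0.02343, h_1 = f(L/D)V²/2g = 21.77 m
Pipe 2: V = 0.2009 m/s, Re = 8.12×10^4, ε/D = 0.00108, f = 0.02307, h_2 = f(L/D)V²/2g = 0.2227 m
Series → Q common, losses add: H = Σh = 22.00 m

H ≈ 22.0 m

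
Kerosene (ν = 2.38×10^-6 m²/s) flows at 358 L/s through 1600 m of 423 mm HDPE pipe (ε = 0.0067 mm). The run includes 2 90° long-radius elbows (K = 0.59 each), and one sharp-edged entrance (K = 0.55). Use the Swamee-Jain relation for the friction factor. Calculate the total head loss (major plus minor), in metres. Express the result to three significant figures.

V = 4Q/(πD²) = 2.547 m/s; V²/2g = 0.3308 m
Re = 4.53×10^5, ε/D = 1.58×10^-5 → f = 0.01356 (Swamee-Jain)
Major: h_f = f(L/D)·V²/2g = 0.01356·3783·0.3308 = 16.97 m
Minor: ΣK = 1.73; h_m = ΣK·V²/2g = 0.5722 m
Total H_L = 16.97 + 0.5722 = 17.54 m

H_L ≈ 17.5 m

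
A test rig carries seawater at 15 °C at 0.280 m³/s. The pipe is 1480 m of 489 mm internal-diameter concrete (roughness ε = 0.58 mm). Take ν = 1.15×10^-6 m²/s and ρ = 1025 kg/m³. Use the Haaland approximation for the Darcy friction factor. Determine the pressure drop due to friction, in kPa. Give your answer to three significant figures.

V = 4Q/(πD²) = 4·0.280/(π·0.489²) = 1.491 m/s
Re = VD/ν = 1.491·0.489/1.15×10^-6 = 6.34×10^5 → turbulent
ε/D = 0.58/489 = 0.00119
Haaland: f = 0.02089
h_f = f(L/D)V²/(2g) = 0.02089·(1480/0.489)·1.491²/(2·9.81) = 7.162 m
Δp = ρg·h_f = 1025·9.81·7.162 = 72.01 kPa

Δp ≈ 72.0 kPa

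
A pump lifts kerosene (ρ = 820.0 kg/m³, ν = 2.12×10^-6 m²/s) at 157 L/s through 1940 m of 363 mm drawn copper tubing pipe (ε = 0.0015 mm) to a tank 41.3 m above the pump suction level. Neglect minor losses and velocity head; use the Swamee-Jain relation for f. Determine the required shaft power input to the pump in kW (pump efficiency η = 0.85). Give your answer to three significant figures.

V = 4Q/(πD²) = 1.517 m/s; Re = 2.60×10^5; ε/D = 4.13×10^-6; f = 0.01481
h_f = f(L/D)V²/2g = 9.287 m
Total head H = z + h_f = 41.3 + 9.287 = 50.59 m
P_hyd = ρgQH = 820.0·9.81·0.157·50.59 = 63.89 kW
P_shaft = P_hyd/η = 63.89/0.85 = 75.16 kW

P_shaft ≈ 75.2 kW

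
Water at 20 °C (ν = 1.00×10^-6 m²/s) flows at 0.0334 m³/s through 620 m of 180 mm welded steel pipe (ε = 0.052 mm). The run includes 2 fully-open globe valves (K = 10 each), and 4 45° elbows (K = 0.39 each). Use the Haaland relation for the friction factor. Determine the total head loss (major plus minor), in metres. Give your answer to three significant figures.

H_L ≈ 7.07 m

V = 4Q/(πD²) = 1.313 m/s; V²/2g = 0.08781 m
Re = 2.36×10^5, ε/D = 2.89×10^-4 → f = 0.01712 (Haaland)
Major: h_f = f(L/D)·V²/2g = 0.01712·3444·0.08781 = 5.178 m
Minor: ΣK = 21.6; h_m = ΣK·V²/2g = 1.893 m
Total H_L = 5.178 + 1.893 = 7.072 m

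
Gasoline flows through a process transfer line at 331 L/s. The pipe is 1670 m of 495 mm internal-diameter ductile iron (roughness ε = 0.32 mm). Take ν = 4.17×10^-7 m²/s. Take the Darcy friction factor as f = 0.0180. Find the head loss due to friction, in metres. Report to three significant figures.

V = 4Q/(πD²) = 4·0.331/(π·0.495²) = 1.720 m/s
h_f = f(L/D)V²/(2g) = 0.01800·(1670/0.495)·1.720²/(2·9.81) = 9.157 m

h_f ≈ 9.16 m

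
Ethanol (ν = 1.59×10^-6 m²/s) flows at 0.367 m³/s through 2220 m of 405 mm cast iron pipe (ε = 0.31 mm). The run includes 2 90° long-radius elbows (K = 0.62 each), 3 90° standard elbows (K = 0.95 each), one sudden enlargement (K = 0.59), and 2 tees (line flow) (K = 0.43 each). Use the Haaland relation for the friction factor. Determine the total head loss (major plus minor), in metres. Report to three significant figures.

V = 4Q/(πD²) = 2.849 m/s; V²/2g = 0.4137 m
Re = 7.26×10^5, ε/D = 7.65×10^-4 → f = 0.01890 (Haaland)
Major: h_f = f(L/D)·V²/2g = 0.01890·5481·0.4137 = 42.84 m
Minor: ΣK = 5.54; h_m = ΣK·V²/2g = 2.292 m
Total H_L = 42.84 + 2.292 = 45.14 m

H_L ≈ 45.1 m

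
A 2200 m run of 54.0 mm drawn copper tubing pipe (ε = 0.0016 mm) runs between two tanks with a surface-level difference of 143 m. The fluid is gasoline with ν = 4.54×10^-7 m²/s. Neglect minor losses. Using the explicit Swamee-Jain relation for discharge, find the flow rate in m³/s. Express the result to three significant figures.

Swamee-Jain (Type II): Q = -0.965·√(gD⁵h_f/L)·ln[ε/(3.7D) + √(3.17ν²L/(gD³h_f))]
√(gD⁵h_f/L) = √(9.81·0.0540⁵·143/2200) = 5.411×10^-4
ε/(3.7D) = 8.01×10^-6; √(3.17ν²L/(gD³h_f)) = 8.07×10^-5
Q = -0.965·5.411×10^-4·ln(8.868×10^-5) = 0.004872 m³/s
Check: V = 2.13 m/s, Re = 2.53×10^5, f = 0.01515, h_f = 142 m ≈ 143 m ✓

Q ≈ 0.00487 m³/s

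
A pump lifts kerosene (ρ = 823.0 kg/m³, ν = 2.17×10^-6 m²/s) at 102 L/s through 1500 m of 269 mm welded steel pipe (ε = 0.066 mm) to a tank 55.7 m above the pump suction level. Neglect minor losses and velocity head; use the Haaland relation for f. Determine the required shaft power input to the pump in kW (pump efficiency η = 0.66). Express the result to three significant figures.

P_shaft ≈ 88.9 kW

V = 4Q/(πD²) = 1.795 m/s; Re = 2.22×10^5; ε/D = 2.45×10^-4; f = 0.01695
h_f = f(L/D)V²/2g = 15.52 m
Total head H = z + h_f = 55.7 + 15.52 = 71.22 m
P_hyd = ρgQH = 823.0·9.81·0.102·71.22 = 58.65 kW
P_shaft = P_hyd/η = 58.65/0.66 = 88.86 kW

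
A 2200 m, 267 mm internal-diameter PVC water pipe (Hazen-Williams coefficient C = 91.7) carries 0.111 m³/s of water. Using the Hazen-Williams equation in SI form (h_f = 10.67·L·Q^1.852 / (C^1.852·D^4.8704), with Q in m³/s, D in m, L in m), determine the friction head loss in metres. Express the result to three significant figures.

h_f ≈ 57.7 m

h_f = 10.67·2200·0.111^1.852 / (91.7^1.852·0.267^4.8704) = 57.72 m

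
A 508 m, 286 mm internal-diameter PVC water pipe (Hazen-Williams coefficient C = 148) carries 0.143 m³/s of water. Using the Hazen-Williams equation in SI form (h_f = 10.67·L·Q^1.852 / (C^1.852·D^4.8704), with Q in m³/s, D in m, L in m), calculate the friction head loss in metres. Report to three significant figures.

h_f = 10.67·508·0.143^1.852 / (148^1.852·0.286^4.8704) = 6.282 m

h_f ≈ 6.28 m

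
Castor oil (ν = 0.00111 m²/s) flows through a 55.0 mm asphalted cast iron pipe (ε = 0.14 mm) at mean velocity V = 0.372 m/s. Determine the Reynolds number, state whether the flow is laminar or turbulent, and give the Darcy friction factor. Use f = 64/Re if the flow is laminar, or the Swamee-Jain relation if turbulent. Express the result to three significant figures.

Re ≈ 18.4; laminar; f = 64/Re ≈ 3.47

Re = VD/ν = 0.3720·0.0550/0.00111 = 18.4
Re < 2300 → laminar → f = 64/Re = 3.472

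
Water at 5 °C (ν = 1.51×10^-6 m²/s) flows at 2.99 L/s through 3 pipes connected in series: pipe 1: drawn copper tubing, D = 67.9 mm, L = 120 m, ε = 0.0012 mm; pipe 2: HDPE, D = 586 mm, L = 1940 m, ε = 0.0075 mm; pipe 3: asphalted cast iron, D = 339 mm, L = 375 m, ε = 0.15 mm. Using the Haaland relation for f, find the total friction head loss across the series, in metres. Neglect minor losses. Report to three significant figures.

H ≈ 1.37 m

Pipe 1: V = 0.8257 m/s, Re = 3.71×10^4, ε/D = 1.77×10^-5, f = 0.02221, h_1 = f(L/D)V²/2g = 1.364 m
Pipe 2: V = 0.01109 m/s, Re = 4300, ε/D = 1.28×10^-5, f = 0.03952, h_2 = f(L/D)V²/2g = 8.196×10^-4 m
Pipe 3: V = 0.03313 m/s, Re = 7440, ε/D = 4.42×10^-4, f = 0.03401, h_3 = f(L/D)V²/2g = 0.002105 m
Series → Q common, losses add: H = Σh = 1.367 m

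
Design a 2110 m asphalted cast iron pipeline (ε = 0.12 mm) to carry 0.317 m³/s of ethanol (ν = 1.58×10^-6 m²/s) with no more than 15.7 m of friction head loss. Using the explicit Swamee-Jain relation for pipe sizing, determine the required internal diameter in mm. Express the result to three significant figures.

Swamee-Jain (Type III): D = 0.66·[ε^1.25·(LQ²/(gh_f))^4.75 + ν·Q^9.4·(L/(gh_f))^5.2]^0.04
LQ²/(gh_f) = 1.377; L/(gh_f) = 13.70
Term 1 = ε^1.25·(…)^4.75 = 5.73×10^-5; Term 2 = ν·Q^9.4·(…)^5.2 = 2.63×10^-5
D = 0.66·(5.73×10^-5 + 2.63×10^-5)^0.04 = 0.4534 m = 453 mm
Check: V = 1.96 m/s, Re = 5.63×10^5, f = 0.01595, h_f = 14.6 m ≈ 15.7 m ✓

D ≈ 453 mm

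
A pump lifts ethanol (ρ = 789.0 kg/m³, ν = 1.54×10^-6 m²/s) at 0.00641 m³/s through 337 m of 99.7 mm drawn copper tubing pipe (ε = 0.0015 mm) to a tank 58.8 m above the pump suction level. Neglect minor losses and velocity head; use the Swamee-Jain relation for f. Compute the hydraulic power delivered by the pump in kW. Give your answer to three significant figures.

P_hyd ≈ 3.04 kW

V = 4Q/(πD²) = 0.8211 m/s; Re = 5.32×10^4; ε/D = 1.50×10^-5; f = 0.02054
h_f = f(L/D)V²/2g = 2.386 m
Total head H = z + h_f = 58.8 + 2.386 = 61.19 m
P_hyd = ρgQH = 789.0·9.81·0.00641·61.19 = 3.036 kW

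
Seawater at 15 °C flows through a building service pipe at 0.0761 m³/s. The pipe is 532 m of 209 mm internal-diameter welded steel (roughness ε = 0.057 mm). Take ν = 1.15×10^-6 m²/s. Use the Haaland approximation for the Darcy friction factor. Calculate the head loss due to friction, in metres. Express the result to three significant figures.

V = 4Q/(πD²) = 4·0.0761/(π·0.209²) = 2.218 m/s
Re = VD/ν = 2.218·0.209/1.15×10^-6 = 4.03×10^5 → turbulent
ε/D = 0.057/209 = 2.73×10^-4
Haaland: f = 0.01619
h_f = f(L/D)V²/(2g) = 0.01619·(532/0.209)·2.218²/(2·9.81) = 10.33 m

h_f ≈ 10.3 m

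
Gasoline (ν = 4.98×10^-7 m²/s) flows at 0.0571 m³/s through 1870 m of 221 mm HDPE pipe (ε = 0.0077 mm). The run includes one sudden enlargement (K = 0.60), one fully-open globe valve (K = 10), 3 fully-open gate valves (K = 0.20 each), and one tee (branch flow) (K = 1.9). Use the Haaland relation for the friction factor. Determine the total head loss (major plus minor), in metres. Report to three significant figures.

H_L ≈ 13.8 m

V = 4Q/(πD²) = 1.489 m/s; V²/2g = 0.1129 m
Re = 6.61×10^5, ε/D = 3.48×10^-5 → f = 0.01294 (Haaland)
Major: h_f = f(L/D)·V²/2g = 0.01294·8462·0.1129 = 12.37 m
Minor: ΣK = 13.1; h_m = ΣK·V²/2g = 1.479 m
Total H_L = 12.37 + 1.479 = 13.85 m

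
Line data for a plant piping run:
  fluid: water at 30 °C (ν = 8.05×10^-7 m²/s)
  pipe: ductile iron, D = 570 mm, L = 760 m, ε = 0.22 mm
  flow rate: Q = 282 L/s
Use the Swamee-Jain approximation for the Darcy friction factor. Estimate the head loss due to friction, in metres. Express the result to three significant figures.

h_f ≈ 1.38 m

V = 4Q/(πD²) = 4·0.282/(π·0.570²) = 1.105 m/s
Re = VD/ν = 1.105·0.570/8.05×10^-7 = 7.83×10^5 → turbulent
ε/D = 0.22/570 = 3.86×10^-4
Swamee-Jain: f = 0.01663
h_f = f(L/D)V²/(2g) = 0.01663·(760/0.570)·1.105²/(2·9.81) = 1.381 m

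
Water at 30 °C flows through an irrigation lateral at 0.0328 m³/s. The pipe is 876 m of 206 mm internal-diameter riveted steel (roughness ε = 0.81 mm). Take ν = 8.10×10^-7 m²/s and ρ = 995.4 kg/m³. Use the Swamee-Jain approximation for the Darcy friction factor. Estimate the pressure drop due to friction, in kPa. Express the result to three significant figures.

Δp ≈ 59.2 kPa

V = 4Q/(πD²) = 4·0.0328/(π·0.206²) = 0.9841 m/s
Re = VD/ν = 0.9841·0.206/8.10×10^-7 = 2.50×10^5 → turbulent
ε/D = 0.81/206 = 0.00393
Swamee-Jain: f = 0.02888
h_f = f(L/D)V²/(2g) = 0.02888·(876/0.206)·0.9841²/(2·9.81) = 6.062 m
Δp = ρg·h_f = 995.4·9.81·6.062 = 59.19 kPa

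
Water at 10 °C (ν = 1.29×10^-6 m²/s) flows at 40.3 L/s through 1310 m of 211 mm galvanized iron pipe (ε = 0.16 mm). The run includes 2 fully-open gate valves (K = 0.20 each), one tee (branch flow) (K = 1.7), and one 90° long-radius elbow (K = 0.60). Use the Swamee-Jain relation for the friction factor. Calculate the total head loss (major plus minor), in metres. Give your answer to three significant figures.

H_L ≈ 8.70 m

V = 4Q/(πD²) = 1.153 m/s; V²/2g = 0.06770 m
Re = 1.89×10^5, ε/D = 7.58×10^-4 → f = 0.02027 (Swamee-Jain)
Major: h_f = f(L/D)·V²/2g = 0.02027·6209·0.06770 = 8.519 m
Minor: ΣK = 2.70; h_m = ΣK·V²/2g = 0.1828 m
Total H_L = 8.519 + 0.1828 = 8.702 m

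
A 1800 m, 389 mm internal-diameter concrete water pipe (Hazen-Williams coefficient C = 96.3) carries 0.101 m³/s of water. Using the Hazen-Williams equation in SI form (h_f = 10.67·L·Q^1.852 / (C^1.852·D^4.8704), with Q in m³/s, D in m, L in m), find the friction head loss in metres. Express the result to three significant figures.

h_f ≈ 5.79 m

h_f = 10.67·1800·0.101^1.852 / (96.3^1.852·0.389^4.8704) = 5.793 m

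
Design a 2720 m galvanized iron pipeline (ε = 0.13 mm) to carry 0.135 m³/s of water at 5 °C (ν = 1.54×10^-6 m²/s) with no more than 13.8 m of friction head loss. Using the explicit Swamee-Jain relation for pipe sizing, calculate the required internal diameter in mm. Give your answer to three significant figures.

D ≈ 355 mm

Swamee-Jain (Type III): D = 0.66·[ε^1.25·(LQ²/(gh_f))^4.75 + ν·Q^9.4·(L/(gh_f))^5.2]^0.04
LQ²/(gh_f) = 0.3662; L/(gh_f) = 20.09
Term 1 = ε^1.25·(…)^4.75 = 1.17×10^-7; Term 2 = ν·Q^9.4·(…)^5.2 = 6.14×10^-8
D = 0.66·(1.17×10^-7 + 6.14×10^-8)^0.04 = 0.3545 m = 355 mm
Check: V = 1.37 m/s, Re = 3.15×10^5, f = 0.01744, h_f = 12.8 m ≈ 13.8 m ✓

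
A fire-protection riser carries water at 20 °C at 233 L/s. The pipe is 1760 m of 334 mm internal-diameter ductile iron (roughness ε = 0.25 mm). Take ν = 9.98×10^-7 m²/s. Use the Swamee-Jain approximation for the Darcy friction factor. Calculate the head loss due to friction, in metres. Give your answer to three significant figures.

h_f ≈ 35.8 m

V = 4Q/(πD²) = 4·0.233/(π·0.334²) = 2.659 m/s
Re = VD/ν = 2.659·0.334/9.98×10^-7 = 8.90×10^5 → turbulent
ε/D = 0.25/334 = 7.49×10^-4
Swamee-Jain: f = 0.01884
h_f = f(L/D)V²/(2g) = 0.01884·(1760/0.334)·2.659²/(2·9.81) = 35.79 m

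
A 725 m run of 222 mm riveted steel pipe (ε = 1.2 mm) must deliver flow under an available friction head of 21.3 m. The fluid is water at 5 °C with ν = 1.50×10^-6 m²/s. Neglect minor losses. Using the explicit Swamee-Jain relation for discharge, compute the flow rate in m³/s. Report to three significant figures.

Swamee-Jain (Type II): Q = -0.965·√(gD⁵h_f/L)·ln[ε/(3.7D) + √(3.17ν²L/(gD³h_f))]
√(gD⁵h_f/L) = √(9.81·0.222⁵·21.3/725) = 0.01247
ε/(3.7D) = 0.00146; √(3.17ν²L/(gD³h_f)) = 4.76×10^-5
Q = -0.965·0.01247·ln(0.001508) = 0.07815 m³/s
Check: V = 2.02 m/s, Re = 2.99×10^5, f = 0.03153, h_f = 21.4 m ≈ 21.3 m ✓

Q ≈ 0.0782 m³/s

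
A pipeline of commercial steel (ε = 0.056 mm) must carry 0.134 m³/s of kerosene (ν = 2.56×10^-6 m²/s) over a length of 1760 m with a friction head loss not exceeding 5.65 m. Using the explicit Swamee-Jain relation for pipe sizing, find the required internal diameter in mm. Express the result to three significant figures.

Swamee-Jain (Type III): D = 0.66·[ε^1.25·(LQ²/(gh_f))^4.75 + ν·Q^9.4·(L/(gh_f))^5.2]^0.04
LQ²/(gh_f) = 0.5702; L/(gh_f) = 31.75
Term 1 = ε^1.25·(…)^4.75 = 3.36×10^-7; Term 2 = ν·Q^9.4·(…)^5.2 = 1.03×10^-6
D = 0.66·(3.36×10^-7 + 1.03×10^-6)^0.04 = 0.3845 m = 385 mm
Check: V = 1.15 m/s, Re = 1.73×10^5, f = 0.01710, h_f = 5.31 m ≈ 5.65 m ✓

D ≈ 385 mm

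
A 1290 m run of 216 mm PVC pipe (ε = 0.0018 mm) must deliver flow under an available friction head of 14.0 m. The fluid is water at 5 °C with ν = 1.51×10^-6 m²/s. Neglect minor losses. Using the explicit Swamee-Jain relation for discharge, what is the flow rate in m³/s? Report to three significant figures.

Q ≈ 0.0640 m³/s

Swamee-Jain (Type II): Q = -0.965·√(gD⁵h_f/L)·ln[ε/(3.7D) + √(3.17ν²L/(gD³h_f))]
√(gD⁵h_f/L) = √(9.81·0.216⁵·14.0/1290) = 0.007075
ε/(3.7D) = 2.25×10^-6; √(3.17ν²L/(gD³h_f)) = 8.21×10^-5
Q = -0.965·0.007075·ln(8.433×10^-5) = 0.06405 m³/s
Check: V = 1.75 m/s, Re = 2.50×10^5, f = 0.01497, h_f = 13.9 m ≈ 14.0 m ✓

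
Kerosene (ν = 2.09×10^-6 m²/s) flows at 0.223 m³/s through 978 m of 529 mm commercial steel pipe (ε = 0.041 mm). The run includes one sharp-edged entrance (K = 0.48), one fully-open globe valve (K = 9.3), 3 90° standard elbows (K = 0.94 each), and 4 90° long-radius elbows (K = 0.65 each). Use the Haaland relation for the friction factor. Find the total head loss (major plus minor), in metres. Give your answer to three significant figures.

V = 4Q/(πD²) = 1.015 m/s; V²/2g = 0.05247 m
Re = 2.57×10^5, ε/D = 7.75×10^-5 → f = 0.01539 (Haaland)
Major: h_f = f(L/D)·V²/2g = 0.01539·1849·0.05247 = 1.493 m
Minor: ΣK = 15.2; h_m = ΣK·V²/2g = 0.7975 m
Total H_L = 1.493 + 0.7975 = 2.291 m

H_L ≈ 2.29 m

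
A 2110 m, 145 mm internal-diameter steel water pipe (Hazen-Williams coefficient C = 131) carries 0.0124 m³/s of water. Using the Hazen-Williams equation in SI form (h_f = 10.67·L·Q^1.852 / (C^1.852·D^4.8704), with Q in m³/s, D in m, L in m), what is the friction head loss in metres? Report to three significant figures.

h_f ≈ 9.65 m

h_f = 10.67·2110·0.0124^1.852 / (131^1.852·0.145^4.8704) = 9.655 m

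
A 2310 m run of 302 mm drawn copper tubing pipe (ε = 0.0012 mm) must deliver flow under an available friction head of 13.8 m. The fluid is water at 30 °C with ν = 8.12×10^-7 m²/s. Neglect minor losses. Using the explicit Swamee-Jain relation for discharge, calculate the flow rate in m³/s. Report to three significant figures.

Q ≈ 0.119 m³/s

Swamee-Jain (Type II): Q = -0.965·√(gD⁵h_f/L)·ln[ε/(3.7D) + √(3.17ν²L/(gD³h_f))]
√(gD⁵h_f/L) = √(9.81·0.302⁵·13.8/2310) = 0.01213
ε/(3.7D) = 1.07×10^-6; √(3.17ν²L/(gD³h_f)) = 3.60×10^-5
Q = -0.965·0.01213·ln(3.706×10^-5) = 0.1195 m³/s
Check: V = 1.67 m/s, Re = 6.20×10^5, f = 0.01267, h_f = 13.7 m ≈ 13.8 m ✓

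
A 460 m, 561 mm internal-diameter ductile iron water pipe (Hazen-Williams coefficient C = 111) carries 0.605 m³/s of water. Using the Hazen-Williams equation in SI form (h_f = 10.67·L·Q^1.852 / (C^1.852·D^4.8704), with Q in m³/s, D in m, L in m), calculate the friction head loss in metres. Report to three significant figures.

h_f ≈ 5.27 m

h_f = 10.67·460·0.605^1.852 / (111^1.852·0.561^4.8704) = 5.266 m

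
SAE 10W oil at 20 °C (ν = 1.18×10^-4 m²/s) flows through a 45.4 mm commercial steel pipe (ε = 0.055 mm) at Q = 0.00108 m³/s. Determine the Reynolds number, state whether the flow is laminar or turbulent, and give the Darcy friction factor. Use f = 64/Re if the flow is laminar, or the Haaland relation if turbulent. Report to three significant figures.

V = 4Q/(πD²) = 0.6671 m/s
Re = VD/ν = 0.6671·0.0454/1.18×10^-4 = 257
Re < 2300 → laminar → f = 64/Re = 0.2493

Re ≈ 257; laminar; f = 64/Re ≈ 0.249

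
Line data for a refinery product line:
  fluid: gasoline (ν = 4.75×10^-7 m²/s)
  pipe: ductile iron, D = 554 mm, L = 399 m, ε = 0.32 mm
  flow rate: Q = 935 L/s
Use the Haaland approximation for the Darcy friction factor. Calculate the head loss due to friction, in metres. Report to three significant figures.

V = 4Q/(πD²) = 4·0.935/(π·0.554²) = 3.879 m/s
Re = VD/ν = 3.879·0.554/4.75×10^-7 = 4.52×10^6 → turbulent
ε/D = 0.32/554 = 5.78×10^-4
Haaland: f = 0.01738
h_f = f(L/D)V²/(2g) = 0.01738·(399/0.554)·3.879²/(2·9.81) = 9.598 m

h_f ≈ 9.60 m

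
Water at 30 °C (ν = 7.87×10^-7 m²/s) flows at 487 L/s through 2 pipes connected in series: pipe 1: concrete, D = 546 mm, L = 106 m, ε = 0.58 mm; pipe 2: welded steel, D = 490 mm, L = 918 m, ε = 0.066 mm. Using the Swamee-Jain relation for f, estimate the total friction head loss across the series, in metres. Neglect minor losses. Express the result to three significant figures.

H ≈ 9.52 m

Pipe 1: V = 2.080 m/s, Re = 1.44×10^6, ε/D = 0.00106, f = 0.02020, h_1 = f(L/D)V²/2g = 0.8648 m
Pipe 2: V = 2.583 m/s, Re = 1.61×10^6, ε/D = 1.35×10^-4, f = 0.01359, h_2 = f(L/D)V²/2g = 8.652 m
Series → Q common, losses add: H = Σh = 9.517 m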